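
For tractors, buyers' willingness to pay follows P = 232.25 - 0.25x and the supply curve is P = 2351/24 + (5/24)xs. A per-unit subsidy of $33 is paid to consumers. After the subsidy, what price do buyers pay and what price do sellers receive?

Buyers pay $141; sellers receive $174

Pre-subsidy: 232.25 - 0.25x = 2351/24 + (5/24)x gives x* = 293 and P* = 159.
With the rebate, buyers effectively pay Pb = Ps − 33, where Ps is the price sellers receive.
On the curves, Pb = 232.25 - 0.25x and Ps = 2351/24 + (5/24)x; the wedge Ps − Pb = 33 gives 2351/24 + (5/24)x − (232.25 - 0.25x) = 33, so x' = 365.
Then Pb = 232.25 − 0.25·365 = 141 and Ps = 2351/24 + (5/24)·365 = 174.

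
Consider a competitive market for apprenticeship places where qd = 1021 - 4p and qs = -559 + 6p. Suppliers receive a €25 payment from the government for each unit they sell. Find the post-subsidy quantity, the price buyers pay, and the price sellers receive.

Pre-subsidy: 1021 - 4p = -559 + 6p gives p* = 158, q* = 389.
With the subsidy, sellers receive ps = pb + 25 for each unit, where pb is the price buyers pay.
Supply in terms of pb becomes qs = -559 + 6(pb + 25) = -409 + 6pb. Setting this equal to demand: 1021 - 4pb = -409 + 6pb, so pb = 143.
Sellers receive ps = 143 + 25 = 168; q' = 1021 − 4·143 = 449.

q' = 449; buyers pay €143; sellers receive €168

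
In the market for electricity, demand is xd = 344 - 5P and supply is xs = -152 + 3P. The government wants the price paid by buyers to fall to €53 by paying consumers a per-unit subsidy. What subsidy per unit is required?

Required subsidy s = €24 per unit

At a buyer price of 53, quantity demanded is 344 − 5·53 = 79.
Sellers supply 79 only when they receive Ps with -152 + 3·Ps = 79, i.e. Ps = 77.
s = Ps − Pb = 77 − 53 = 24.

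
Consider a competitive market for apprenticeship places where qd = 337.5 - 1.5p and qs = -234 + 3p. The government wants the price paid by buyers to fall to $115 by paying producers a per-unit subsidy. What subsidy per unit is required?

At a buyer price of 115, quantity demanded is 337.5 − 1.5·115 = 165.
Sellers supply 165 only when they receive ps with -234 + 3·ps = 165, i.e. ps = 133.
s = ps − pb = 133 − 115 = 18.

Required subsidy s = $18 per unit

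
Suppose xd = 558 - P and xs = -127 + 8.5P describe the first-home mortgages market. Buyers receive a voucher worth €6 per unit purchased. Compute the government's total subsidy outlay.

Pre-subsidy: 558 - P = -127 + 8.5P gives P* = 1370/19, x* = 9232/19.
With the rebate, buyers effectively pay Pb = Ps − 6, where Ps is the price sellers receive.
Demand in terms of Ps becomes xd = 558 − 1(Ps − 6) = 564 - Ps. Setting this equal to supply: 564 - Ps = -127 + 8.5Ps, so Ps = 1382/19.
Buyers pay Pb = 1382/19 − 6 = 1268/19; x' = -127 + 8.5·(1382/19) = 9334/19.
Government outlay = subsidy × quantity = 6 × 9334/19 = 56004/19.

Government cost = 56004/19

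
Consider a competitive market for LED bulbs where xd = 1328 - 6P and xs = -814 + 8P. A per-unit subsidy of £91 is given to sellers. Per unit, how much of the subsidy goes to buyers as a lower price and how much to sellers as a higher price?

Buyers gain £52 per unit; sellers gain £39 per unit

Pre-subsidy: 1328 - 6P = -814 + 8P gives P* = 153, x* = 410.
With the subsidy, sellers receive Ps = Pb + 91 for each unit, where Pb is the price buyers pay.
Supply in terms of Pb becomes xs = -814 + 8(Pb + 91) = -86 + 8Pb. Setting this equal to demand: 1328 - 6Pb = -86 + 8Pb, so Pb = 101.
Sellers receive Ps = 101 + 91 = 192; x' = 1328 − 6·101 = 722.
Buyers' price falls by P* − Pb = 153 − 101 = 52; sellers' price rises by Ps − P* = 192 − 153 = 39.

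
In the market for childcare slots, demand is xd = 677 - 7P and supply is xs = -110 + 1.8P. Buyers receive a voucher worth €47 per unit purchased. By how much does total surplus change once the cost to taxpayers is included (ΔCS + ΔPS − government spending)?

Net change in total surplus = -139167/88

Pre-subsidy: 677 - 7P = -110 + 1.8P gives P* = 3935/44, x* = 2243/44.
With the rebate, buyers effectively pay Pb = Ps − 47, where Ps is the price sellers receive.
Demand in terms of Ps becomes xd = 677 − 7(Ps − 47) = 1006 - 7Ps. Setting this equal to supply: 1006 - 7Ps = -110 + 1.8Ps, so Ps = 1395/11.
Buyers pay Pb = 1395/11 − 47 = 878/11; x' = -110 + 1.8·(1395/11) = 1301/11.
ΔCS = ½(2243/44 + 1301/11)(3935/44 − 878/11) = 286371/352; ΔPS = ½(2243/44 + 1301/11)(1395/11 − 3935/44) = 1113665/352.
Government spending = 47 × 1301/11 = 61147/11.
Net change = 286371/352 + 1113665/352 − 61147/11 = -139167/88. The loss equals the DWL triangle ½·47·2961/44.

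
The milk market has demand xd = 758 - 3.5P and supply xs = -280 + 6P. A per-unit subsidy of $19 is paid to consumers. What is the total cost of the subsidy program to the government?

Pre-subsidy: 758 - 3.5P = -280 + 6P gives P* = 2076/19, x* = 7136/19.
With the rebate, buyers effectively pay Pb = Ps − 19, where Ps is the price sellers receive.
Demand in terms of Ps becomes xd = 758 − 3.5(Ps − 19) = 824.5 - 3.5Ps. Setting this equal to supply: 824.5 - 3.5Ps = -280 + 6Ps, so Ps = 2209/19.
Buyers pay Pb = 2209/19 − 19 = 1848/19; x' = -280 + 6·(2209/19) = 7934/19.
Government outlay = subsidy × quantity = 19 × 7934/19 = 7934.

Government cost = $7934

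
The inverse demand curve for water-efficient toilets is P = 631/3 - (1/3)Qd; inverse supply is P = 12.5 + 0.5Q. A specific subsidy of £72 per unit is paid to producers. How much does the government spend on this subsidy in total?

Pre-subsidy: 631/3 - (1/3)Q = 12.5 + 0.5Q gives Q* = 237.4 and P* = 131.2.
With the subsidy, sellers receive Ps = Pb + 72 for each unit, where Pb is the price buyers pay.
On the curves, Pb = 631/3 - (1/3)Q and Ps = 12.5 + 0.5Q; the wedge Ps − Pb = 72 gives 12.5 + 0.5Q − (631/3 - (1/3)Q) = 72, so Q' = 323.8.
Then Pb = 631/3 − (1/3)·323.8 = 102.4 and Ps = 12.5 + 0.5·323.8 = 174.4.
Government outlay = subsidy × quantity = 72 × 323.8 = 23313.6.

Government cost = £23313.6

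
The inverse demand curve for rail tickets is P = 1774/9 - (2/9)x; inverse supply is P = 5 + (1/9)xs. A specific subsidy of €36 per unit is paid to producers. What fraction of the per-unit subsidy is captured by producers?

Producer share = 1/3

Pre-subsidy: 1774/9 - (2/9)x = 5 + (1/9)x gives x* = 1729/3 and P* = 1864/27.
With the subsidy, sellers receive Ps = Pb + 36 for each unit, where Pb is the price buyers pay.
On the curves, Pb = 1774/9 - (2/9)x and Ps = 5 + (1/9)x; the wedge Ps − Pb = 36 gives 5 + (1/9)x − (1774/9 - (2/9)x) = 36, so x' = 2053/3.
Then Pb = 1774/9 − (2/9)·(2053/3) = 1216/27 and Ps = 5 + (1/9)·(2053/3) = 2188/27.
Buyers' price falls by P* − Pb = 1864/27 − 1216/27 = 24; sellers' price rises by Ps − P* = 2188/27 − 1864/27 = 12.
So producers capture 12/36 = 1/3 of each unit of subsidy.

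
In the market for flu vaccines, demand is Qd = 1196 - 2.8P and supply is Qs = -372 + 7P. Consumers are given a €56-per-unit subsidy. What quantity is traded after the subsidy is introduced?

Q' = 860

Pre-subsidy: 1196 - 2.8P = -372 + 7P gives P* = 160, Q* = 748.
With the rebate, buyers effectively pay Pb = Ps − 56, where Ps is the price sellers receive.
Demand in terms of Ps becomes Qd = 1196 − 2.8(Ps − 56) = 1352.8 - 2.8Ps. Setting this equal to supply: 1352.8 - 2.8Ps = -372 + 7Ps, so Ps = 176.
Buyers pay Pb = 176 − 56 = 120; Q' = -372 + 7·176 = 860.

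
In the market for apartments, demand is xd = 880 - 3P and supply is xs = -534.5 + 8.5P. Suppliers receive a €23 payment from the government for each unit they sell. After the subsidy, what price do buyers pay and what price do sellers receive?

Buyers pay €106; sellers receive €129

Pre-subsidy: 880 - 3P = -534.5 + 8.5P gives P* = 123, x* = 511.
With the subsidy, sellers receive Ps = Pb + 23 for each unit, where Pb is the price buyers pay.
Supply in terms of Pb becomes xs = -534.5 + 8.5(Pb + 23) = -339 + 8.5Pb. Setting this equal to demand: 880 - 3Pb = -339 + 8.5Pb, so Pb = 106.
Sellers receive Ps = 106 + 23 = 129; x' = 880 − 3·106 = 562.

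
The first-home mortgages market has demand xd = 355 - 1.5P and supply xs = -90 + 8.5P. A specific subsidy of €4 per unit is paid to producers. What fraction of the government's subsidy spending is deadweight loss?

Pre-subsidy: 355 - 1.5P = -90 + 8.5P gives P* = 44.5, x* = 288.25.
With the subsidy, sellers receive Ps = Pb + 4 for each unit, where Pb is the price buyers pay.
Supply in terms of Pb becomes xs = -90 + 8.5(Pb + 4) = -56 + 8.5Pb. Setting this equal to demand: 355 - 1.5Pb = -56 + 8.5Pb, so Pb = 41.1.
Sellers receive Ps = 41.1 + 4 = 45.1; x' = 355 − 1.5·41.1 = 293.35.
ΔCS = ½(288.25 + 293.35)(44.5 − 41.1) = 988.72; ΔPS = ½(288.25 + 293.35)(45.1 − 44.5) = 174.48.
Government spending = 4 × 293.35 = 1173.4.
DWL = ½ × 4 × (293.35 − 288.25) = 10.2; fraction = 10.2 / 1173.4 = 51/5867.

DWL / government spending = 51/5867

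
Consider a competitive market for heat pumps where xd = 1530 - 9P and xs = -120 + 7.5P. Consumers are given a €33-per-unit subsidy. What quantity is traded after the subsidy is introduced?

x' = 765

Pre-subsidy: 1530 - 9P = -120 + 7.5P gives P* = 100, x* = 630.
With the rebate, buyers effectively pay Pb = Ps − 33, where Ps is the price sellers receive.
Demand in terms of Ps becomes xd = 1530 − 9(Ps − 33) = 1827 - 9Ps. Setting this equal to supply: 1827 - 9Ps = -120 + 7.5Ps, so Ps = 118.
Buyers pay Pb = 118 − 33 = 85; x' = -120 + 7.5·118 = 765.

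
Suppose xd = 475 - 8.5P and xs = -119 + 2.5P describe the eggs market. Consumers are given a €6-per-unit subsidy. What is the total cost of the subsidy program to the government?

Government cost = 1821/11

Pre-subsidy: 475 - 8.5P = -119 + 2.5P gives P* = 54, x* = 16.
With the rebate, buyers effectively pay Pb = Ps − 6, where Ps is the price sellers receive.
Demand in terms of Ps becomes xd = 475 − 8.5(Ps − 6) = 526 - 8.5Ps. Setting this equal to supply: 526 - 8.5Ps = -119 + 2.5Ps, so Ps = 645/11.
Buyers pay Pb = 645/11 − 6 = 579/11; x' = -119 + 2.5·(645/11) = 607/22.
Government outlay = subsidy × quantity = 6 × 607/22 = 1821/11.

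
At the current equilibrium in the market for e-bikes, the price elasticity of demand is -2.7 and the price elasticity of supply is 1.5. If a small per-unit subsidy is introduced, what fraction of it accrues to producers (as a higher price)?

Producer share = 9/14

For a small subsidy around the equilibrium, the benefit split depends on the relative slopes, which at a point are proportional to the elasticities.
Buyer share = εs/(εs + |εd|) = 1.5/(1.5 + 2.7) = 5/14; seller share = |εd|/(εs + |εd|) = 9/14.
So producers capture 9/14 of the subsidy.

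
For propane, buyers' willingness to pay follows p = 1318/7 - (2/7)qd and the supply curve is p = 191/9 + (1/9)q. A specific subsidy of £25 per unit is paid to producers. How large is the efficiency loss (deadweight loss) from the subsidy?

Pre-subsidy: 1318/7 - (2/7)q = 191/9 + (1/9)q gives q* = 421 and p* = 68.
With the subsidy, sellers receive ps = pb + 25 for each unit, where pb is the price buyers pay.
On the curves, pb = 1318/7 - (2/7)q and ps = 191/9 + (1/9)q; the wedge ps − pb = 25 gives 191/9 + (1/9)q − (1318/7 - (2/7)q) = 25, so q' = 484.
Then pb = 1318/7 − (2/7)·484 = 50 and ps = 191/9 + (1/9)·484 = 75.
The subsidy expands output by 484 − 421 = 63 past the efficient level; on those units the gap between marginal cost and willingness to pay runs from 0 up to 25.
DWL = ½ × 25 × 63 = 787.5.

Deadweight loss = £787.5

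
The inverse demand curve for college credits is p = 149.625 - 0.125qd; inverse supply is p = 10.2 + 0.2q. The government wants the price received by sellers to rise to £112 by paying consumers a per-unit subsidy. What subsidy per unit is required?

Required subsidy s = £26 per unit

At a seller price of 112, quantity supplied is -51 + 5·112 = 509.
Buyers absorb 509 only when they pay pb = 149.625 − 0.125·509 = 86.
s = ps − pb = 112 − 86 = 26.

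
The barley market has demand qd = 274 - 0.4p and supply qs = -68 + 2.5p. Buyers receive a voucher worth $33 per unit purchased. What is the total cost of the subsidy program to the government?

Government cost = 227964/29

Pre-subsidy: 274 - 0.4p = -68 + 2.5p gives p* = 3420/29, q* = 6578/29.
With the rebate, buyers effectively pay pb = ps − 33, where ps is the price sellers receive.
Demand in terms of ps becomes qd = 274 − 0.4(ps − 33) = 287.2 - 0.4ps. Setting this equal to supply: 287.2 - 0.4ps = -68 + 2.5ps, so ps = 3552/29.
Buyers pay pb = 3552/29 − 33 = 2595/29; q' = -68 + 2.5·(3552/29) = 6908/29.
Government outlay = subsidy × quantity = 33 × 6908/29 = 227964/29.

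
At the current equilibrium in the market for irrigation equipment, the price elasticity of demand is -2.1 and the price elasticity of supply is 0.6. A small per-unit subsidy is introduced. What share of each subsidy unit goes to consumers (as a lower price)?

For a small subsidy around the equilibrium, the benefit split depends on the relative slopes, which at a point are proportional to the elasticities.
Buyer share = εs/(εs + |εd|) = 0.6/(0.6 + 2.1) = 2/9; seller share = |εd|/(εs + |εd|) = 7/9.

Consumer share = 2/9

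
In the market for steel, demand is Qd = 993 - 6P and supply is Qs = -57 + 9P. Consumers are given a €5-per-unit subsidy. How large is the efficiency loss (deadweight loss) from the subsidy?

Pre-subsidy: 993 - 6P = -57 + 9P gives P* = 70, Q* = 573.
With the rebate, buyers effectively pay Pb = Ps − 5, where Ps is the price sellers receive.
Demand in terms of Ps becomes Qd = 993 − 6(Ps − 5) = 1023 - 6Ps. Setting this equal to supply: 1023 - 6Ps = -57 + 9Ps, so Ps = 72.
Buyers pay Pb = 72 − 5 = 67; Q' = -57 + 9·72 = 591.
The subsidy expands output by 591 − 573 = 18 past the efficient level; on those units the gap between marginal cost and willingness to pay runs from 0 up to 5.
DWL = ½ × 5 × 18 = 45.

Deadweight loss = €45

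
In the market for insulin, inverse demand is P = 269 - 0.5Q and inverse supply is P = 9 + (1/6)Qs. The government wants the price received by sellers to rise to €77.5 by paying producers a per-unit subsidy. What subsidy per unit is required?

Required subsidy s = €14 per unit

At a seller price of 77.5, quantity supplied is -54 + 6·77.5 = 411.
Buyers absorb 411 only when they pay Pb = 269 − 0.5·411 = 63.5.
s = Ps − Pb = 77.5 − 63.5 = 14.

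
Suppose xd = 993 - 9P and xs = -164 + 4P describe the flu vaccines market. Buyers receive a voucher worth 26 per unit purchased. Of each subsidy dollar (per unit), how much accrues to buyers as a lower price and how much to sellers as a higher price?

Pre-subsidy: 993 - 9P = -164 + 4P gives P* = 89, x* = 192.
With the rebate, buyers effectively pay Pb = Ps − 26, where Ps is the price sellers receive.
Demand in terms of Ps becomes xd = 993 − 9(Ps − 26) = 1227 - 9Ps. Setting this equal to supply: 1227 - 9Ps = -164 + 4Ps, so Ps = 107.
Buyers pay Pb = 107 − 26 = 81; x' = -164 + 4·107 = 264.
Buyers' price falls by P* − Pb = 89 − 81 = 8; sellers' price rises by Ps − P* = 107 − 89 = 18.

Buyers gain 8 per unit; sellers gain 18 per unit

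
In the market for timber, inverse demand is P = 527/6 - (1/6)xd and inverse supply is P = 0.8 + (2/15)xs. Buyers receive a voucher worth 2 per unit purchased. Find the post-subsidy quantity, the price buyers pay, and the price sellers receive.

Pre-subsidy: 527/6 - (1/6)x = 0.8 + (2/15)x gives x* = 2611/9 and P* = 1066/27.
With the rebate, buyers effectively pay Pb = Ps − 2, where Ps is the price sellers receive.
On the curves, Pb = 527/6 - (1/6)x and Ps = 0.8 + (2/15)x; the wedge Ps − Pb = 2 gives 0.8 + (2/15)x − (527/6 - (1/6)x) = 2, so x' = 2671/9.
Then Pb = 527/6 − (1/6)·(2671/9) = 1036/27 and Ps = 0.8 + (2/15)·(2671/9) = 1090/27.

x' = 2671/9; buyers pay 1036/27; sellers receive 1090/27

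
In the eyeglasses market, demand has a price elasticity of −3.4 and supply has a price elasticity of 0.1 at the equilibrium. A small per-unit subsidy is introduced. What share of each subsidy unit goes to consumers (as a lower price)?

For a small subsidy around the equilibrium, the benefit split depends on the relative slopes, which at a point are proportional to the elasticities.
Buyer share = εs/(εs + |εd|) = 0.1/(0.1 + 3.4) = 1/35; seller share = |εd|/(εs + |εd|) = 34/35.

Consumer share = 1/35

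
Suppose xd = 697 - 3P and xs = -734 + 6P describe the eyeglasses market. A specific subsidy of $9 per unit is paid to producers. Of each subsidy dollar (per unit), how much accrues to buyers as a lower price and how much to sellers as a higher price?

Buyers gain $6 per unit; sellers gain $3 per unit

Pre-subsidy: 697 - 3P = -734 + 6P gives P* = 159, x* = 220.
With the subsidy, sellers receive Ps = Pb + 9 for each unit, where Pb is the price buyers pay.
Supply in terms of Pb becomes xs = -734 + 6(Pb + 9) = -680 + 6Pb. Setting this equal to demand: 697 - 3Pb = -680 + 6Pb, so Pb = 153.
Sellers receive Ps = 153 + 9 = 162; x' = 697 − 3·153 = 238.
Buyers' price falls by P* − Pb = 159 − 153 = 6; sellers' price rises by Ps − P* = 162 − 159 = 3.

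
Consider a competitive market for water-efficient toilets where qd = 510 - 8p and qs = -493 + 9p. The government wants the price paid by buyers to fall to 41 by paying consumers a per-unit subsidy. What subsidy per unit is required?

At a buyer price of 41, quantity demanded is 510 − 8·41 = 182.
Sellers supply 182 only when they receive ps with -493 + 9·ps = 182, i.e. ps = 75.
s = ps − pb = 75 − 41 = 34.

Required subsidy s = 34 per unit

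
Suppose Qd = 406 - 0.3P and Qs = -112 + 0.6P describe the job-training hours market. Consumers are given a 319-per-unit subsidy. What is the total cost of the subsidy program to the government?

Government cost = 1421783/15

Pre-subsidy: 406 - 0.3P = -112 + 0.6P gives P* = 5180/9, Q* = 700/3.
With the rebate, buyers effectively pay Pb = Ps − 319, where Ps is the price sellers receive.
Demand in terms of Ps becomes Qd = 406 − 0.3(Ps − 319) = 501.7 - 0.3Ps. Setting this equal to supply: 501.7 - 0.3Ps = -112 + 0.6Ps, so Ps = 6137/9.
Buyers pay Pb = 6137/9 − 319 = 3266/9; Q' = -112 + 0.6·(6137/9) = 4457/15.
Government outlay = subsidy × quantity = 319 × 4457/15 = 1421783/15.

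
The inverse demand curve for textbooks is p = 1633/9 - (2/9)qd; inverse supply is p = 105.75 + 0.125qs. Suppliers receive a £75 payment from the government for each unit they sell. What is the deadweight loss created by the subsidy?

Pre-subsidy: 1633/9 - (2/9)q = 105.75 + 0.125q gives q* = 218 and p* = 133.
With the subsidy, sellers receive ps = pb + 75 for each unit, where pb is the price buyers pay.
On the curves, pb = 1633/9 - (2/9)q and ps = 105.75 + 0.125q; the wedge ps − pb = 75 gives 105.75 + 0.125q − (1633/9 - (2/9)q) = 75, so q' = 434.
Then pb = 1633/9 − (2/9)·434 = 85 and ps = 105.75 + 0.125·434 = 160.
The subsidy expands output by 434 − 218 = 216 past the efficient level; on those units the gap between marginal cost and willingness to pay runs from 0 up to 75.
DWL = ½ × 75 × 216 = 8100.

Deadweight loss = £8100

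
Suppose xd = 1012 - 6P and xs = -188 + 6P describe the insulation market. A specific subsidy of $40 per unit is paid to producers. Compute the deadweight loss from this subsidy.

Pre-subsidy: 1012 - 6P = -188 + 6P gives P* = 100, x* = 412.
With the subsidy, sellers receive Ps = Pb + 40 for each unit, where Pb is the price buyers pay.
Supply in terms of Pb becomes xs = -188 + 6(Pb + 40) = 52 + 6Pb. Setting this equal to demand: 1012 - 6Pb = 52 + 6Pb, so Pb = 80.
Sellers receive Ps = 80 + 40 = 120; x' = 1012 − 6·80 = 532.
The subsidy expands output by 532 − 412 = 120 past the efficient level; on those units the gap between marginal cost and willingness to pay runs from 0 up to 40.
DWL = ½ × 40 × 120 = 2400.

Deadweight loss = $2400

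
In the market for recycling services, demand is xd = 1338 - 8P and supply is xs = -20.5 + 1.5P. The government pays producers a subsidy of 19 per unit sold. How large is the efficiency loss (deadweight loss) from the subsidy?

Pre-subsidy: 1338 - 8P = -20.5 + 1.5P gives P* = 143, x* = 194.
With the subsidy, sellers receive Ps = Pb + 19 for each unit, where Pb is the price buyers pay.
Supply in terms of Pb becomes xs = -20.5 + 1.5(Pb + 19) = 8 + 1.5Pb. Setting this equal to demand: 1338 - 8Pb = 8 + 1.5Pb, so Pb = 140.
Sellers receive Ps = 140 + 19 = 159; x' = 1338 − 8·140 = 218.
The subsidy expands output by 218 − 194 = 24 past the efficient level; on those units the gap between marginal cost and willingness to pay runs from 0 up to 19.
DWL = ½ × 19 × 24 = 228.

Deadweight loss = 228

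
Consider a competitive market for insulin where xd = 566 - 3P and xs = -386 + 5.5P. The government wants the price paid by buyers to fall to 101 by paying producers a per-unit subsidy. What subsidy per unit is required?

At a buyer price of 101, quantity demanded is 566 − 3·101 = 263.
Sellers supply 263 only when they receive Ps with -386 + 5.5·Ps = 263, i.e. Ps = 118.
s = Ps − Pb = 118 − 101 = 17.

Required subsidy s = 17 per unit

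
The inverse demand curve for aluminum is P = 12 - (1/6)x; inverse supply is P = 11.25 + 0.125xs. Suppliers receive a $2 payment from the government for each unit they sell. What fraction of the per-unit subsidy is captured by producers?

Pre-subsidy: 12 - (1/6)x = 11.25 + 0.125x gives x* = 18/7 and P* = 81/7.
With the subsidy, sellers receive Ps = Pb + 2 for each unit, where Pb is the price buyers pay.
On the curves, Pb = 12 - (1/6)x and Ps = 11.25 + 0.125x; the wedge Ps − Pb = 2 gives 11.25 + 0.125x − (12 - (1/6)x) = 2, so x' = 66/7.
Then Pb = 12 − (1/6)·(66/7) = 73/7 and Ps = 11.25 + 0.125·(66/7) = 87/7.
Buyers' price falls by P* − Pb = 81/7 − 73/7 = 8/7; sellers' price rises by Ps − P* = 87/7 − 81/7 = 6/7.
So producers capture (6/7)/2 = 3/7 of each unit of subsidy.

Producer share = 3/7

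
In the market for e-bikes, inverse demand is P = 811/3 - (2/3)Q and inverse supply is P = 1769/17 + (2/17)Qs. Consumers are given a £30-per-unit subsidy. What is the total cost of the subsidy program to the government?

Pre-subsidy: 811/3 - (2/3)Q = 1769/17 + (2/17)Q gives Q* = 212 and P* = 129.
With the rebate, buyers effectively pay Pb = Ps − 30, where Ps is the price sellers receive.
On the curves, Pb = 811/3 - (2/3)Q and Ps = 1769/17 + (2/17)Q; the wedge Ps − Pb = 30 gives 1769/17 + (2/17)Q − (811/3 - (2/3)Q) = 30, so Q' = 250.25.
Then Pb = 811/3 − (2/3)·250.25 = 103.5 and Ps = 1769/17 + (2/17)·250.25 = 133.5.
Government outlay = subsidy × quantity = 30 × 250.25 = 7507.5.

Government cost = £7507.5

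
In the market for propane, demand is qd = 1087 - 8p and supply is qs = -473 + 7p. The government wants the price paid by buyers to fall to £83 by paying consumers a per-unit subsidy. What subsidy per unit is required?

Required subsidy s = £45 per unit

At a buyer price of 83, quantity demanded is 1087 − 8·83 = 423.
Sellers supply 423 only when they receive ps with -473 + 7·ps = 423, i.e. ps = 128.
s = ps − pb = 128 − 83 = 45.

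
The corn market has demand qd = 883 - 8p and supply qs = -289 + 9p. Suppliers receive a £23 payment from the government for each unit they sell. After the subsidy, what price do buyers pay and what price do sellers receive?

Pre-subsidy: 883 - 8p = -289 + 9p gives p* = 1172/17, q* = 5635/17.
With the subsidy, sellers receive ps = pb + 23 for each unit, where pb is the price buyers pay.
Supply in terms of pb becomes qs = -289 + 9(pb + 23) = -82 + 9pb. Setting this equal to demand: 883 - 8pb = -82 + 9pb, so pb = 965/17.
Sellers receive ps = 965/17 + 23 = 1356/17; q' = 883 − 8·(965/17) = 7291/17.

Buyers pay 965/17; sellers receive 1356/17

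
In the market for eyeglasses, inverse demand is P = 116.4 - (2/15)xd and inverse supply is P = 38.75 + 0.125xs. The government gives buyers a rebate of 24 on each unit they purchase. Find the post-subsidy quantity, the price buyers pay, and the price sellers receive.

Pre-subsidy: 116.4 - (2/15)x = 38.75 + 0.125x gives x* = 9318/31 and P* = 2366/31.
With the rebate, buyers effectively pay Pb = Ps − 24, where Ps is the price sellers receive.
On the curves, Pb = 116.4 - (2/15)x and Ps = 38.75 + 0.125x; the wedge Ps − Pb = 24 gives 38.75 + 0.125x − (116.4 - (2/15)x) = 24, so x' = 12198/31.
Then Pb = 116.4 − (2/15)·(12198/31) = 1982/31 and Ps = 38.75 + 0.125·(12198/31) = 2726/31.

x' = 12198/31; buyers pay 1982/31; sellers receive 2726/31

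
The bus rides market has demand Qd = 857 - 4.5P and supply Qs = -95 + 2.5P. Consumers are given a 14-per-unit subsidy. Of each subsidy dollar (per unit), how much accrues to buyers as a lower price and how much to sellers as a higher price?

Pre-subsidy: 857 - 4.5P = -95 + 2.5P gives P* = 136, Q* = 245.
With the rebate, buyers effectively pay Pb = Ps − 14, where Ps is the price sellers receive.
Demand in terms of Ps becomes Qd = 857 − 4.5(Ps − 14) = 920 - 4.5Ps. Setting this equal to supply: 920 - 4.5Ps = -95 + 2.5Ps, so Ps = 145.
Buyers pay Pb = 145 − 14 = 131; Q' = -95 + 2.5·145 = 267.5.
Buyers' price falls by P* − Pb = 136 − 131 = 5; sellers' price rises by Ps − P* = 145 − 136 = 9.

Buyers gain 5 per unit; sellers gain 9 per unit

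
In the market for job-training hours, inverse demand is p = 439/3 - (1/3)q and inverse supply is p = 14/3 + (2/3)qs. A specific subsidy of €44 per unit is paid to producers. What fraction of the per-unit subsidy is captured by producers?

Pre-subsidy: 439/3 - (1/3)q = 14/3 + (2/3)q gives q* = 425/3 and p* = 892/9.
With the subsidy, sellers receive ps = pb + 44 for each unit, where pb is the price buyers pay.
On the curves, pb = 439/3 - (1/3)q and ps = 14/3 + (2/3)q; the wedge ps − pb = 44 gives 14/3 + (2/3)q − (439/3 - (1/3)q) = 44, so q' = 557/3.
Then pb = 439/3 − (1/3)·(557/3) = 760/9 and ps = 14/3 + (2/3)·(557/3) = 1156/9.
Buyers' price falls by p* − pb = 892/9 − 760/9 = 44/3; sellers' price rises by ps − p* = 1156/9 − 892/9 = 88/3.
So producers capture (88/3)/44 = 2/3 of each unit of subsidy.

Producer share = 2/3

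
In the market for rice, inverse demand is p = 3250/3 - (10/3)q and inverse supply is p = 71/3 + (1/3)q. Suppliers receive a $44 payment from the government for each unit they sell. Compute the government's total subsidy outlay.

Pre-subsidy: 3250/3 - (10/3)q = 71/3 + (1/3)q gives q* = 289 and p* = 120.
With the subsidy, sellers receive ps = pb + 44 for each unit, where pb is the price buyers pay.
On the curves, pb = 3250/3 - (10/3)q and ps = 71/3 + (1/3)q; the wedge ps − pb = 44 gives 71/3 + (1/3)q − (3250/3 - (10/3)q) = 44, so q' = 301.
Then pb = 3250/3 − (10/3)·301 = 80 and ps = 71/3 + (1/3)·301 = 124.
Government outlay = subsidy × quantity = 44 × 301 = 13244.

Government cost = $13244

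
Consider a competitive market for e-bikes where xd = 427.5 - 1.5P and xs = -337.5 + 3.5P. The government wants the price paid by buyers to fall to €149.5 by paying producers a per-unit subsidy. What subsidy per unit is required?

At a buyer price of 149.5, quantity demanded is 427.5 − 1.5·149.5 = 203.25.
Sellers supply 203.25 only when they receive Ps with -337.5 + 3.5·Ps = 203.25, i.e. Ps = 154.5.
s = Ps − Pb = 154.5 − 149.5 = 5.

Required subsidy s = €5 per unit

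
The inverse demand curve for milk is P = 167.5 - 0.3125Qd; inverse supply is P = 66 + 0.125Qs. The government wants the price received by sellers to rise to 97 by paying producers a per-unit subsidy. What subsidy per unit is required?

Required subsidy s = 7 per unit

At a seller price of 97, quantity supplied is -528 + 8·97 = 248.
Buyers absorb 248 only when they pay Pb = 167.5 − 0.3125·248 = 90.
s = Ps − Pb = 97 − 90 = 7.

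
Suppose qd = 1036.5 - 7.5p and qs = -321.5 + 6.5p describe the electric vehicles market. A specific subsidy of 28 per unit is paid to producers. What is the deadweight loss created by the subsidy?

Deadweight loss = 1365

Pre-subsidy: 1036.5 - 7.5p = -321.5 + 6.5p gives p* = 97, q* = 309.
With the subsidy, sellers receive ps = pb + 28 for each unit, where pb is the price buyers pay.
Supply in terms of pb becomes qs = -321.5 + 6.5(pb + 28) = -139.5 + 6.5pb. Setting this equal to demand: 1036.5 - 7.5pb = -139.5 + 6.5pb, so pb = 84.
Sellers receive ps = 84 + 28 = 112; q' = 1036.5 − 7.5·84 = 406.5.
The subsidy expands output by 406.5 − 309 = 97.5 past the efficient level; on those units the gap between marginal cost and willingness to pay runs from 0 up to 28.
DWL = ½ × 28 × 97.5 = 1365.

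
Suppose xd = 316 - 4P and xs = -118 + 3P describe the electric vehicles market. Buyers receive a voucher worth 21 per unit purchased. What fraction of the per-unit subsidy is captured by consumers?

Consumer share = 3/7

Pre-subsidy: 316 - 4P = -118 + 3P gives P* = 62, x* = 68.
With the rebate, buyers effectively pay Pb = Ps − 21, where Ps is the price sellers receive.
Demand in terms of Ps becomes xd = 316 − 4(Ps − 21) = 400 - 4Ps. Setting this equal to supply: 400 - 4Ps = -118 + 3Ps, so Ps = 74.
Buyers pay Pb = 74 − 21 = 53; x' = -118 + 3·74 = 104.
Buyers' price falls by P* − Pb = 62 − 53 = 9; sellers' price rises by Ps − P* = 74 − 62 = 12.
So consumers capture 9/21 = 3/7 of each unit of subsidy.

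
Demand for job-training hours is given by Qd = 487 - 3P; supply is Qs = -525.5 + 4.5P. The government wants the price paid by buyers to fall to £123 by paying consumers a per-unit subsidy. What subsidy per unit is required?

At a buyer price of 123, quantity demanded is 487 − 3·123 = 118.
Sellers supply 118 only when they receive Ps with -525.5 + 4.5·Ps = 118, i.e. Ps = 143.
s = Ps − Pb = 143 − 123 = 20.

Required subsidy s = £20 per unit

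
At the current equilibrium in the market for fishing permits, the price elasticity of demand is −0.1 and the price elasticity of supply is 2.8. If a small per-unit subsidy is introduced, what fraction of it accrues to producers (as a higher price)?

For a small subsidy around the equilibrium, the benefit split depends on the relative slopes, which at a point are proportional to the elasticities.
Buyer share = εs/(εs + |εd|) = 2.8/(2.8 + 0.1) = 28/29; seller share = |εd|/(εs + |εd|) = 1/29.
So producers capture 1/29 of the subsidy.

Producer share = 1/29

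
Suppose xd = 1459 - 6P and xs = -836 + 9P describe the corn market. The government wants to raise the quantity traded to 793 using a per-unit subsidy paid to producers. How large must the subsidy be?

Required subsidy s = 70 per unit

At x = 793, invert demand for the buyer price: Pb = (1459 − 793)/6 = 111; invert supply for the seller price: Ps = (793 − (-836))/9 = 181.
The subsidy must fill the gap: s = Ps − Pb = 181 − 111 = 70.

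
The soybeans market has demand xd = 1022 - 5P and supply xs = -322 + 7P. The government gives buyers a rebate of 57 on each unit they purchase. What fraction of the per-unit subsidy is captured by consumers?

Consumer share = 7/12

Pre-subsidy: 1022 - 5P = -322 + 7P gives P* = 112, x* = 462.
With the rebate, buyers effectively pay Pb = Ps − 57, where Ps is the price sellers receive.
Demand in terms of Ps becomes xd = 1022 − 5(Ps − 57) = 1307 - 5Ps. Setting this equal to supply: 1307 - 5Ps = -322 + 7Ps, so Ps = 135.75.
Buyers pay Pb = 135.75 − 57 = 78.75; x' = -322 + 7·135.75 = 628.25.
Buyers' price falls by P* − Pb = 112 − 78.75 = 33.25; sellers' price rises by Ps − P* = 135.75 − 112 = 23.75.
So consumers capture 33.25/57 = 7/12 of each unit of subsidy.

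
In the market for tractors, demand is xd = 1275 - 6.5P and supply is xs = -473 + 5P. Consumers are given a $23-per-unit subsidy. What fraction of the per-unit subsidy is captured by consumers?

Pre-subsidy: 1275 - 6.5P = -473 + 5P gives P* = 152, x* = 287.
With the rebate, buyers effectively pay Pb = Ps − 23, where Ps is the price sellers receive.
Demand in terms of Ps becomes xd = 1275 − 6.5(Ps − 23) = 1424.5 - 6.5Ps. Setting this equal to supply: 1424.5 - 6.5Ps = -473 + 5Ps, so Ps = 165.
Buyers pay Pb = 165 − 23 = 142; x' = -473 + 5·165 = 352.
Buyers' price falls by P* − Pb = 152 − 142 = 10; sellers' price rises by Ps − P* = 165 − 152 = 13.
So consumers capture 10/23 = 10/23 of each unit of subsidy.

Consumer share = 10/23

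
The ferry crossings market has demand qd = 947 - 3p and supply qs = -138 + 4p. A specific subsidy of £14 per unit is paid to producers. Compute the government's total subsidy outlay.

Government cost = £7084

Pre-subsidy: 947 - 3p = -138 + 4p gives p* = 155, q* = 482.
With the subsidy, sellers receive ps = pb + 14 for each unit, where pb is the price buyers pay.
Supply in terms of pb becomes qs = -138 + 4(pb + 14) = -82 + 4pb. Setting this equal to demand: 947 - 3pb = -82 + 4pb, so pb = 147.
Sellers receive ps = 147 + 14 = 161; q' = 947 − 3·147 = 506.
Government outlay = subsidy × quantity = 14 × 506 = 7084.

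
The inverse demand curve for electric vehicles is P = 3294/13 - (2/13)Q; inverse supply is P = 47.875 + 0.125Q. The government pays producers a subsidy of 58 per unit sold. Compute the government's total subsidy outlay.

Government cost = 54810

Pre-subsidy: 3294/13 - (2/13)Q = 47.875 + 0.125Q gives Q* = 737 and P* = 140.
With the subsidy, sellers receive Ps = Pb + 58 for each unit, where Pb is the price buyers pay.
On the curves, Pb = 3294/13 - (2/13)Q and Ps = 47.875 + 0.125Q; the wedge Ps − Pb = 58 gives 47.875 + 0.125Q − (3294/13 - (2/13)Q) = 58, so Q' = 945.
Then Pb = 3294/13 − (2/13)·945 = 108 and Ps = 47.875 + 0.125·945 = 166.
Government outlay = subsidy × quantity = 58 × 945 = 54810.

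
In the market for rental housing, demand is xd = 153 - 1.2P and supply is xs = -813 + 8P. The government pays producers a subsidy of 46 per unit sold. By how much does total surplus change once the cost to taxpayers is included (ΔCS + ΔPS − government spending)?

Net change in total surplus = -1104

Pre-subsidy: 153 - 1.2P = -813 + 8P gives P* = 105, x* = 27.
With the subsidy, sellers receive Ps = Pb + 46 for each unit, where Pb is the price buyers pay.
Supply in terms of Pb becomes xs = -813 + 8(Pb + 46) = -445 + 8Pb. Setting this equal to demand: 153 - 1.2Pb = -445 + 8Pb, so Pb = 65.
Sellers receive Ps = 65 + 46 = 111; x' = 153 − 1.2·65 = 75.
ΔCS = ½(27 + 75)(105 − 65) = 2040; ΔPS = ½(27 + 75)(111 − 105) = 306.
Government spending = 46 × 75 = 3450.
Net change = 2040 + 306 − 3450 = -1104. The loss equals the DWL triangle ½·46·48.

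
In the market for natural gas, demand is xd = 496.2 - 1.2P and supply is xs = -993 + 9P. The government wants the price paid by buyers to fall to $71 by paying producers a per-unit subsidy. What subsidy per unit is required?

Required subsidy s = $85 per unit

At a buyer price of 71, quantity demanded is 496.2 − 1.2·71 = 411.
Sellers supply 411 only when they receive Ps with -993 + 9·Ps = 411, i.e. Ps = 156.
s = Ps − Pb = 156 − 71 = 85.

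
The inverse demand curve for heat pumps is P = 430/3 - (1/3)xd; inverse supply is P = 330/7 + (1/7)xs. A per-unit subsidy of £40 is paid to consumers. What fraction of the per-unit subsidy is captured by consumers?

Consumer share = 0.7

Pre-subsidy: 430/3 - (1/3)x = 330/7 + (1/7)x gives x* = 202 and P* = 76.
With the rebate, buyers effectively pay Pb = Ps − 40, where Ps is the price sellers receive.
On the curves, Pb = 430/3 - (1/3)x and Ps = 330/7 + (1/7)x; the wedge Ps − Pb = 40 gives 330/7 + (1/7)x − (430/3 - (1/3)x) = 40, so x' = 286.
Then Pb = 430/3 − (1/3)·286 = 48 and Ps = 330/7 + (1/7)·286 = 88.
Buyers' price falls by P* − Pb = 76 − 48 = 28; sellers' price rises by Ps − P* = 88 − 76 = 12.
So consumers capture 28/40 = 0.7 of each unit of subsidy.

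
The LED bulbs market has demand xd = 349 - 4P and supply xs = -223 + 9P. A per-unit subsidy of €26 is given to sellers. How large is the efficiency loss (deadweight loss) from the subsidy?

Deadweight loss = €936

Pre-subsidy: 349 - 4P = -223 + 9P gives P* = 44, x* = 173.
With the subsidy, sellers receive Ps = Pb + 26 for each unit, where Pb is the price buyers pay.
Supply in terms of Pb becomes xs = -223 + 9(Pb + 26) = 11 + 9Pb. Setting this equal to demand: 349 - 4Pb = 11 + 9Pb, so Pb = 26.
Sellers receive Ps = 26 + 26 = 52; x' = 349 − 4·26 = 245.
The subsidy expands output by 245 − 173 = 72 past the efficient level; on those units the gap between marginal cost and willingness to pay runs from 0 up to 26.
DWL = ½ × 26 × 72 = 936.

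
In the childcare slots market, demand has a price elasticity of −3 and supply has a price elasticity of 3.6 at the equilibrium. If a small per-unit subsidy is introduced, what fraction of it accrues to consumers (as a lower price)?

For a small subsidy around the equilibrium, the benefit split depends on the relative slopes, which at a point are proportional to the elasticities.
Buyer share = εs/(εs + |εd|) = 3.6/(3.6 + 3) = 6/11; seller share = |εd|/(εs + |εd|) = 5/11.

Consumer share = 6/11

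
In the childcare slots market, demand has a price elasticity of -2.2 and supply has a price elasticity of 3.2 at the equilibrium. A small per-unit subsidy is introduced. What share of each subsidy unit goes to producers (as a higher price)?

For a small subsidy around the equilibrium, the benefit split depends on the relative slopes, which at a point are proportional to the elasticities.
Buyer share = εs/(εs + |εd|) = 3.2/(3.2 + 2.2) = 16/27; seller share = |εd|/(εs + |εd|) = 11/27.
So producers capture 11/27 of the subsidy.

Producer share = 11/27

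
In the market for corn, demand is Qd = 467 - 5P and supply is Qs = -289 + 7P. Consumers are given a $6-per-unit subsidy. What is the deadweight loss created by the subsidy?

Pre-subsidy: 467 - 5P = -289 + 7P gives P* = 63, Q* = 152.
With the rebate, buyers effectively pay Pb = Ps − 6, where Ps is the price sellers receive.
Demand in terms of Ps becomes Qd = 467 − 5(Ps − 6) = 497 - 5Ps. Setting this equal to supply: 497 - 5Ps = -289 + 7Ps, so Ps = 65.5.
Buyers pay Pb = 65.5 − 6 = 59.5; Q' = -289 + 7·65.5 = 169.5.
The subsidy expands output by 169.5 − 152 = 17.5 past the efficient level; on those units the gap between marginal cost and willingness to pay runs from 0 up to 6.
DWL = ½ × 6 × 17.5 = 52.5.

Deadweight loss = $52.5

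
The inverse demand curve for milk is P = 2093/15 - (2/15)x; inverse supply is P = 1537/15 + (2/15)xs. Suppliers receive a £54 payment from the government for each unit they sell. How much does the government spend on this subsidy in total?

Government cost = £18441

Pre-subsidy: 2093/15 - (2/15)x = 1537/15 + (2/15)x gives x* = 139 and P* = 121.
With the subsidy, sellers receive Ps = Pb + 54 for each unit, where Pb is the price buyers pay.
On the curves, Pb = 2093/15 - (2/15)x and Ps = 1537/15 + (2/15)x; the wedge Ps − Pb = 54 gives 1537/15 + (2/15)x − (2093/15 - (2/15)x) = 54, so x' = 341.5.
Then Pb = 2093/15 − (2/15)·341.5 = 94 and Ps = 1537/15 + (2/15)·341.5 = 148.
Government outlay = subsidy × quantity = 54 × 341.5 = 18441.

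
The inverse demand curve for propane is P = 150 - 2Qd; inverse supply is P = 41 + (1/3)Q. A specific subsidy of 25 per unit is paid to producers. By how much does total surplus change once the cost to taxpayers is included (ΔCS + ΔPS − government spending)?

Pre-subsidy: 150 - 2Q = 41 + (1/3)Q gives Q* = 327/7 and P* = 396/7.
With the subsidy, sellers receive Ps = Pb + 25 for each unit, where Pb is the price buyers pay.
On the curves, Pb = 150 - 2Q and Ps = 41 + (1/3)Q; the wedge Ps − Pb = 25 gives 41 + (1/3)Q − (150 - 2Q) = 25, so Q' = 402/7.
Then Pb = 150 − 2·(402/7) = 246/7 and Ps = 41 + (1/3)·(402/7) = 421/7.
ΔCS = ½(327/7 + 402/7)(396/7 − 246/7) = 54675/49; ΔPS = ½(327/7 + 402/7)(421/7 − 396/7) = 18225/98.
Government spending = 25 × 402/7 = 10050/7.
Net change = 54675/49 + 18225/98 − 10050/7 = -1875/14. The loss equals the DWL triangle ½·25·75/7.

Net change in total surplus = -1875/14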